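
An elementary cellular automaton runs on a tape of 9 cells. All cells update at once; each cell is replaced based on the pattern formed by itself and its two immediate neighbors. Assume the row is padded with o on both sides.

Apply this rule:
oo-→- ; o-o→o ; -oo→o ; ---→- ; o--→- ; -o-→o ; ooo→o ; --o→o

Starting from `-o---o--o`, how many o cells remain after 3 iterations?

6

oo--oo-oo
o--oo-ooo
--oo-oooo
count of o: 6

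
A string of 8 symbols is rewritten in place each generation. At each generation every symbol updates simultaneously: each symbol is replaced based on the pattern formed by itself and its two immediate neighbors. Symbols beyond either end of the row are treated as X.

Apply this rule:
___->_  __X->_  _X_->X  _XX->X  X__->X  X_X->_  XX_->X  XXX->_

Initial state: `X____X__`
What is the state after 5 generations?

XX___XX_
_XX__XX_
_XXX_XX_
_X_X_XX_
_X_X_XX_

_X_X_XX_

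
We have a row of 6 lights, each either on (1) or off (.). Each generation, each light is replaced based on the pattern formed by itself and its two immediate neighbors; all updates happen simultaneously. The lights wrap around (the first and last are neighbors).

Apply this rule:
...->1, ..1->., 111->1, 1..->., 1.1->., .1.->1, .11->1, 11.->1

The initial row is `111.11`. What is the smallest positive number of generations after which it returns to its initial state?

111.11

1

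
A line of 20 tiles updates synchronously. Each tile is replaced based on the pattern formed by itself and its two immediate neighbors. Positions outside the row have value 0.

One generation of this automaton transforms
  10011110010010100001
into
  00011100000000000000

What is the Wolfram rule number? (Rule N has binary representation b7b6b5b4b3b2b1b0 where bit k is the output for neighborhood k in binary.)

position 4: 111 → 1  (bit 7 = 1)
position 6: 110 → 0  (bit 6 = 0)
position 13: 101 → 0  (bit 5 = 0)
position 1: 100 → 0  (bit 4 = 0)
position 3: 011 → 1  (bit 3 = 1)
position 0: 010 → 0  (bit 2 = 0)
position 2: 001 → 0  (bit 1 = 0)
position 16: 000 → 0  (bit 0 = 0)
bits b7..b0 = 10001000 = 136

136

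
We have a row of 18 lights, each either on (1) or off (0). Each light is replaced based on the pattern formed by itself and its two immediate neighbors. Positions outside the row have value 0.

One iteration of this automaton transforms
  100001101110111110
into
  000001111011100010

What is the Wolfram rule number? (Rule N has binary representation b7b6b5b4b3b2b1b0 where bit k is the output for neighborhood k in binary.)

104

position 9: 111 → 0  (bit 7 = 0)
position 6: 110 → 1  (bit 6 = 1)
position 7: 101 → 1  (bit 5 = 1)
position 1: 100 → 0  (bit 4 = 0)
position 5: 011 → 1  (bit 3 = 1)
position 0: 010 → 0  (bit 2 = 0)
position 4: 001 → 0  (bit 1 = 0)
position 2: 000 → 0  (bit 0 = 0)
bits b7..b0 = 01101000 = 104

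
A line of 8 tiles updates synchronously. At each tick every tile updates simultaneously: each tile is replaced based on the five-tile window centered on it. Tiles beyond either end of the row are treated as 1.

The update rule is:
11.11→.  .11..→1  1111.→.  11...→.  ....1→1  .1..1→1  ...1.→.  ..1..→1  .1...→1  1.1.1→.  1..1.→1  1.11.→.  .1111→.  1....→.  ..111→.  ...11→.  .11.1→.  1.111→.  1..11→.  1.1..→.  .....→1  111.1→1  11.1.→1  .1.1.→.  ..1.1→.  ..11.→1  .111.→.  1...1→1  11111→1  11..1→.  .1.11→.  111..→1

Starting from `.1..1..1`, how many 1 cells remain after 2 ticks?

1.1111..
1....1..
count of 1: 2

2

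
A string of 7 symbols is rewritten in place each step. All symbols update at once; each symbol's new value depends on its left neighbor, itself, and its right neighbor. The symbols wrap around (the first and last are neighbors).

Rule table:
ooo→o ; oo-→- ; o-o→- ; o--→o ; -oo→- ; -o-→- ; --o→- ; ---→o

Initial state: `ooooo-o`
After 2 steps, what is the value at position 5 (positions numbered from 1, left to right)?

o

step 1: oooo---
step 2: -oo-oo-
position 5 holds o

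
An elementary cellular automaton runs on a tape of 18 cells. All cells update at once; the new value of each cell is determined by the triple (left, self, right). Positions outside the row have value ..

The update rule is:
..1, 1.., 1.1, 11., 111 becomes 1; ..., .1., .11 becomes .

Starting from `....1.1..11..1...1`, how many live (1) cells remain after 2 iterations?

10

iteration 1: ...1.1.11.111.1.1.
iteration 2: ..1.1.1.11.111.1.1
count of 1: 10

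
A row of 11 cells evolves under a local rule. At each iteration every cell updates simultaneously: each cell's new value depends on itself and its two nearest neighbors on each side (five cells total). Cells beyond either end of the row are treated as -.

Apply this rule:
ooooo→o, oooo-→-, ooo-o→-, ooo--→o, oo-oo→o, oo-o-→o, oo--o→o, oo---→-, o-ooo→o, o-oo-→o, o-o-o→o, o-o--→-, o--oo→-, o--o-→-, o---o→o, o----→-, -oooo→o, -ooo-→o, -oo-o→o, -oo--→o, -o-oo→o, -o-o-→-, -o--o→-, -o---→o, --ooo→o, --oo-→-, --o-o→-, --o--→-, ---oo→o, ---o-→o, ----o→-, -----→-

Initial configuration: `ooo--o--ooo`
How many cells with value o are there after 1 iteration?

7

oooo----ooo
count of o: 7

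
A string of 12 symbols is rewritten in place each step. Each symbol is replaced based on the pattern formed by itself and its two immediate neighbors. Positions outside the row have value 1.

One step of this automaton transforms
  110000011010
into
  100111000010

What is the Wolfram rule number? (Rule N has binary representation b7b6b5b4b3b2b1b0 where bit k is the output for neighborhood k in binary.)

position 0: 111 → 1  (bit 7 = 1)
position 1: 110 → 0  (bit 6 = 0)
position 9: 101 → 0  (bit 5 = 0)
position 2: 100 → 0  (bit 4 = 0)
position 7: 011 → 0  (bit 3 = 0)
position 10: 010 → 1  (bit 2 = 1)
position 6: 001 → 0  (bit 1 = 0)
position 3: 000 → 1  (bit 0 = 1)
bits b7..b0 = 10000101 = 133

133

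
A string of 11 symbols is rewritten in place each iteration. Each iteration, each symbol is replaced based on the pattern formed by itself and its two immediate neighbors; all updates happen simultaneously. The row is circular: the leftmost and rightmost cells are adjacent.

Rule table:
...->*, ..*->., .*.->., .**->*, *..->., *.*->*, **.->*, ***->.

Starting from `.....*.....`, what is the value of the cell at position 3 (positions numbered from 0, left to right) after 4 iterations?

.

****...****
...*.*.*...
**..*.*..**
.*...*...*.
position 3 holds .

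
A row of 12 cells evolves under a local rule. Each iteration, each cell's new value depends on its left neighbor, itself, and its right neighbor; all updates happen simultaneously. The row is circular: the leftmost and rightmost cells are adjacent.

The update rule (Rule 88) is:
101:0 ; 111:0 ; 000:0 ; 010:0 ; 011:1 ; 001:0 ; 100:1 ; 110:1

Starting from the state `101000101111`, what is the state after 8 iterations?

000100010010

100100001000
010010000100
001001000010
000100100001
100010010000
010001001000
001000100100
000100010010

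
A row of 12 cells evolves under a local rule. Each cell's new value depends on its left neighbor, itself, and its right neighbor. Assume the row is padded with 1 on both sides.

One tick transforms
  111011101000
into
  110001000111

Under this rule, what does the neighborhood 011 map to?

At position 4 the neighborhood is 011; the next row has 0 there.

0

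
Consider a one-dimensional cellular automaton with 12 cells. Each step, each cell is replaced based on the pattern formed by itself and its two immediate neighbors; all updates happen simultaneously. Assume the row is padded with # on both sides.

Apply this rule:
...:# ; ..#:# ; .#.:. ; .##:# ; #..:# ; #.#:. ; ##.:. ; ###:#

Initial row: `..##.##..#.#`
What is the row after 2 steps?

###..#.##..#
##.##..#.###

##.##..#.###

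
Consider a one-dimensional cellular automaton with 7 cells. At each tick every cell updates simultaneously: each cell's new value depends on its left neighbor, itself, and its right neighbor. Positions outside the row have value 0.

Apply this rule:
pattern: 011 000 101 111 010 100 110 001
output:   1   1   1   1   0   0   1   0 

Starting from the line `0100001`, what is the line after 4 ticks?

0001100
1101101
1111110
1111110

1111110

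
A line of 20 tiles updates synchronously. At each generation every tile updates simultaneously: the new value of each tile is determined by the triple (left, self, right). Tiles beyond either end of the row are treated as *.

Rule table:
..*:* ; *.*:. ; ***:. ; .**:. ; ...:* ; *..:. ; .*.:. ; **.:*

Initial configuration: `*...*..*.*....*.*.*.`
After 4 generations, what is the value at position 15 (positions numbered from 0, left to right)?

*

*.**..*....***......
*..*.*..***..*.*****
*.*....*..*.*.......
*...***..*....******
position 15 holds *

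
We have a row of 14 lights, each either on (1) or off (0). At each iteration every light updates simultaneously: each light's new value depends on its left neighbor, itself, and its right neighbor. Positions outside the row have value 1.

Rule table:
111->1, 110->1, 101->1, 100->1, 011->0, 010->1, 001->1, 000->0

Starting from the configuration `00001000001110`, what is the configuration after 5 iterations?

iteration 1: 10011100010111
iteration 2: 11101110111011
iteration 3: 11110111011101
iteration 4: 11111011101110
iteration 5: 11111101110111

11111101110111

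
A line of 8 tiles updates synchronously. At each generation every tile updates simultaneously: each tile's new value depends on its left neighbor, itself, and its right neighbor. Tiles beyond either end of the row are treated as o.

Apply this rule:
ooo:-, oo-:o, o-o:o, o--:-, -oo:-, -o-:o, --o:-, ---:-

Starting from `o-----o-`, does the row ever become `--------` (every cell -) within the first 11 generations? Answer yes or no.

no

o-----oo
o-------
o-------  (fixed point — unchanged through generation 11)
generation 11 is o-------, still not uniform -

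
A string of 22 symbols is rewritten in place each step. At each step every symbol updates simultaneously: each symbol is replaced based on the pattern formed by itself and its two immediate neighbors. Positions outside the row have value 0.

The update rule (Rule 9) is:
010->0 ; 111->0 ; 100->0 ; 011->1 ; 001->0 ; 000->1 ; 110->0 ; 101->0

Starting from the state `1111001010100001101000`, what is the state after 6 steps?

1000000000001101000011
0011111111101000011010
1010000000000011010000
0000111111111010000111
1110100000000000110100
1000001111111110100001

1000001111111110100001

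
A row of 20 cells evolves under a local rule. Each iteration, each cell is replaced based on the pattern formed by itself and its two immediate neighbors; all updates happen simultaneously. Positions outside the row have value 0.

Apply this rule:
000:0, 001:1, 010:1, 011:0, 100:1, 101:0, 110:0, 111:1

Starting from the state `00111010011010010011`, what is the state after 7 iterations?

01010011100011111100
11011101010101111010
00001001010100110011
00011111010111001100
00101110010010110010
01100101111110001111
10011100111101010110

10011100111101010110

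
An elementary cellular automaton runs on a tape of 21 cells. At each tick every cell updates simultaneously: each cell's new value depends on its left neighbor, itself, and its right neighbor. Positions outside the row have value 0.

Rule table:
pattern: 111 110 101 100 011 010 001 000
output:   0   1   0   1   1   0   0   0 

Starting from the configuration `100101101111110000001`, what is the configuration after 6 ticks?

010001101000011000000
001001100100011100000
000101110010010110000
000001011001000111000
000000011100100101100
000000010110010001110

000000010110010001110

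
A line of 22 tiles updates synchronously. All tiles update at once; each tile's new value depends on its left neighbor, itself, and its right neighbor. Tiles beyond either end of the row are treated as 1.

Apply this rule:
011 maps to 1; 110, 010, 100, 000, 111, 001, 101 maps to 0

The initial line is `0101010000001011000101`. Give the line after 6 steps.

0000000000000010000001
0000000000000000000001
0000000000000000000001  (fixed point — unchanged through step 6)

0000000000000000000001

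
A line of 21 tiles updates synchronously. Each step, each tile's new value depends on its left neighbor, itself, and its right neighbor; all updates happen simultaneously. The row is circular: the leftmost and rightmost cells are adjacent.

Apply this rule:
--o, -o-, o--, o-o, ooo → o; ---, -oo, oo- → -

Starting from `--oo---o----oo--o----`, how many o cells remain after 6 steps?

15

-o--o-ooo--o--oooo---
oooooo-o-ooooo-oo-o--
-oooo-ooo-ooo-o--oooo
o-oo-o-o-o-o-oooo-oo-
oo--ooooooooo-oo-o--o
o-oo-ooooooo-o--oooo-
count of o: 15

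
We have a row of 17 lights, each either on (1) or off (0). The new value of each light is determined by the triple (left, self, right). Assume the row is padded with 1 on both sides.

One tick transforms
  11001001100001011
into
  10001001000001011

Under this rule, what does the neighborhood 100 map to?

At position 2 the neighborhood is 100; the next row has 0 there.

0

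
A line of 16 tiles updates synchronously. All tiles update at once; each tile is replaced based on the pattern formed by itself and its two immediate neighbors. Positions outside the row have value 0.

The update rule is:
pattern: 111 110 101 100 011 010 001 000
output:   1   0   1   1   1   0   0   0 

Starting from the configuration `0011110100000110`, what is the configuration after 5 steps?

0011101010000101
0011010101000010
0010101010100001
0001010101010000
0000101010101000

0000101010101000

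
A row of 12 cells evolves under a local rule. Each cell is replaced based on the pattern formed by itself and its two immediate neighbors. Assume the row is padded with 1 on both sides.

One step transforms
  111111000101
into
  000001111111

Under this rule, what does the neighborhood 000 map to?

At position 7 the neighborhood is 000; the next row has 1 there.

1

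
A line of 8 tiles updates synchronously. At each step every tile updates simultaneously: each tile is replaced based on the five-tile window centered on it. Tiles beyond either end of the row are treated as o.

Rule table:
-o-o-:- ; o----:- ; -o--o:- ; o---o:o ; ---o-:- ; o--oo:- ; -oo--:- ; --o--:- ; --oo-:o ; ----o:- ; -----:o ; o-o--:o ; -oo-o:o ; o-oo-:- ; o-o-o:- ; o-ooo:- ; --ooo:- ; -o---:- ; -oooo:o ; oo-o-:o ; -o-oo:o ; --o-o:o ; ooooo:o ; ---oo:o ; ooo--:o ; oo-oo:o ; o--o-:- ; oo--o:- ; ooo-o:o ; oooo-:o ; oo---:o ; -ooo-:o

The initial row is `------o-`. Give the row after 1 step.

o-oo--oo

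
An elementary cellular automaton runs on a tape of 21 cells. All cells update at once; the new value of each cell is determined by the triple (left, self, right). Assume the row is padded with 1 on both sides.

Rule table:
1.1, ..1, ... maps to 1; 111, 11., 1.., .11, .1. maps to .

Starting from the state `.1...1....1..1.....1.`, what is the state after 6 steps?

step 1: 1..11..111..1..1111.1
step 2: ..1...1....1..1....1.
step 3: .1..11..111..1..111.1
step 4: 1..1...1....1..1...1.
step 5: ..1..11..111..1..11.1
step 6: .1..1...1....1..1..1.

.1..1...1....1..1..1.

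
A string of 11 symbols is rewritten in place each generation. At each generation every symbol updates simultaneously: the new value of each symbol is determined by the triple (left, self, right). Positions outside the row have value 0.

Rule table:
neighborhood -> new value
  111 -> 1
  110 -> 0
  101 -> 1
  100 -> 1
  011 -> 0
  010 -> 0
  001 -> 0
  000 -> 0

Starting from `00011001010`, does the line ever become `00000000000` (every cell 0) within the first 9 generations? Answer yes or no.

yes

generation 1: 00000100101
generation 2: 00000010010
generation 3: 00000001001
generation 4: 00000000100
generation 5: 00000000010
generation 6: 00000000001
generation 7: 00000000000
all cells are 0 at generation 7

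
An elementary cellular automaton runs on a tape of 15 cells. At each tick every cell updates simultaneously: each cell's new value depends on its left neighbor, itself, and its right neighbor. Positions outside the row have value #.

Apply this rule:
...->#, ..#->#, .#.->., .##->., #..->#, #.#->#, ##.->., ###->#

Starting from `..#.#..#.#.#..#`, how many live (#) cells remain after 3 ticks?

8

tick 1: ##.#.##.#.#.##.
tick 2: #.#.#..#.#.#..#
tick 3: .#.#.##.#.#.##.
count of #: 8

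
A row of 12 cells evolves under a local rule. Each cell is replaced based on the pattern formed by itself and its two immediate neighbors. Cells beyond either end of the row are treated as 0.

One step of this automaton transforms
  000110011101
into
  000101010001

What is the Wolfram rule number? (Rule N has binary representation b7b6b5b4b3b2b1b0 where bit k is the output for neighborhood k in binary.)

position 8: 111 → 0  (bit 7 = 0)
position 4: 110 → 0  (bit 6 = 0)
position 10: 101 → 0  (bit 5 = 0)
position 5: 100 → 1  (bit 4 = 1)
position 3: 011 → 1  (bit 3 = 1)
position 11: 010 → 1  (bit 2 = 1)
position 2: 001 → 0  (bit 1 = 0)
position 0: 000 → 0  (bit 0 = 0)
bits b7..b0 = 00011100 = 28

28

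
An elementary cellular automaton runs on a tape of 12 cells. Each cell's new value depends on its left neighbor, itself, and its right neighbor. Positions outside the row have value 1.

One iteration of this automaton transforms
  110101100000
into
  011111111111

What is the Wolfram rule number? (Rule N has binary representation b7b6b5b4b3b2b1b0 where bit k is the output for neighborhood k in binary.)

127

position 0: 111 → 0  (bit 7 = 0)
position 1: 110 → 1  (bit 6 = 1)
position 2: 101 → 1  (bit 5 = 1)
position 7: 100 → 1  (bit 4 = 1)
position 5: 011 → 1  (bit 3 = 1)
position 3: 010 → 1  (bit 2 = 1)
position 11: 001 → 1  (bit 1 = 1)
position 8: 000 → 1  (bit 0 = 1)
bits b7..b0 = 01111111 = 127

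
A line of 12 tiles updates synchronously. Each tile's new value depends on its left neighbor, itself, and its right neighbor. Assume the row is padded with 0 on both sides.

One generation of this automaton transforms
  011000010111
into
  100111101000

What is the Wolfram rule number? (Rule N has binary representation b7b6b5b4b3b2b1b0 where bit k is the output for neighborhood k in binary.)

51

position 10: 111 → 0  (bit 7 = 0)
position 2: 110 → 0  (bit 6 = 0)
position 8: 101 → 1  (bit 5 = 1)
position 3: 100 → 1  (bit 4 = 1)
position 1: 011 → 0  (bit 3 = 0)
position 7: 010 → 0  (bit 2 = 0)
position 0: 001 → 1  (bit 1 = 1)
position 4: 000 → 1  (bit 0 = 1)
bits b7..b0 = 00110011 = 51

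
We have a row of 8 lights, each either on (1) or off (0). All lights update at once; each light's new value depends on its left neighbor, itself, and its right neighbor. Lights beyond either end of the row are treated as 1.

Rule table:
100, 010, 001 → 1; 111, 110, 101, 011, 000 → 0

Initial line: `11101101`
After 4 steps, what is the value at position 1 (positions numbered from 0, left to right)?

00000000
10000001
01000010
01100110
position 1 holds 1

1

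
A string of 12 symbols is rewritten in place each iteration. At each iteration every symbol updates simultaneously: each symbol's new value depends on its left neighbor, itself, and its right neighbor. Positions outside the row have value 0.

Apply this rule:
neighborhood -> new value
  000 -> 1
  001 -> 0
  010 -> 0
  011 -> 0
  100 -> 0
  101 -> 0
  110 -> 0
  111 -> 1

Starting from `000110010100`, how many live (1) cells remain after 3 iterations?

8

110000000001
000111111100
110011111001
count of 1: 8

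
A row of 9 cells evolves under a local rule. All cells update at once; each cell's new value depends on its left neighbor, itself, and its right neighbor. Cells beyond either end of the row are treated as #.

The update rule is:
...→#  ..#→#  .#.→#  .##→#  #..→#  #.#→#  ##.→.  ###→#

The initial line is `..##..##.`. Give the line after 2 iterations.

##.###.##

iteration 1: ###.###.#
iteration 2: ##.###.##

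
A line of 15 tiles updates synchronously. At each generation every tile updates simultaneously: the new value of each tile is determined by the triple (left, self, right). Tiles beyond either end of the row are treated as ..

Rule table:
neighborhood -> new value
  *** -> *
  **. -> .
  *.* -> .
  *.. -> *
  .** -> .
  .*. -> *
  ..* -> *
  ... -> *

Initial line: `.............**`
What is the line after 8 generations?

.***..*****..*.

generation 1: *************..
generation 2: .***********.**
generation 3: *.*********....
generation 4: *..*******.****
generation 5: ***.*****...**.
generation 6: .*...***.***..*
generation 7: *****.*...*.***
generation 8: .***..*****..*.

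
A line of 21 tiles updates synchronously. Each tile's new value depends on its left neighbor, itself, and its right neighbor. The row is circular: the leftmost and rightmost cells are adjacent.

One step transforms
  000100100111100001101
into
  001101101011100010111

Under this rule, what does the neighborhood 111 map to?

1

At position 10 the neighborhood is 111; the next row has 1 there.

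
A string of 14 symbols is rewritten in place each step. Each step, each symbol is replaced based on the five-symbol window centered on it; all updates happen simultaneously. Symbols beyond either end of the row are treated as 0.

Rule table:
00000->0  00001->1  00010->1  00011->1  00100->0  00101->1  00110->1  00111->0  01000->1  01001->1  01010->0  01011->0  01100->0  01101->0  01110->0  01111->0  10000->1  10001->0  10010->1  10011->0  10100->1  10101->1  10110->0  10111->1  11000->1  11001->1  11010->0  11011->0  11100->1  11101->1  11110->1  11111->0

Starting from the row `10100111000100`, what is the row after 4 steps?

11000101100001

step 1: 10110001101011
step 2: 10001011001000
step 3: 01011000110110
step 4: 11000101100001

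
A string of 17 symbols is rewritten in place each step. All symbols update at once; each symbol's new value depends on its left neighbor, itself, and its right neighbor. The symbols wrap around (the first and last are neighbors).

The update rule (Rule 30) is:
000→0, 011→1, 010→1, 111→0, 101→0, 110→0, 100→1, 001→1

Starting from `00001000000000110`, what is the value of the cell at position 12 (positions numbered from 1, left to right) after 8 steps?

step 1: 00011100000001101
step 2: 10110010000011001
step 3: 00101111000110111
step 4: 11101000101100100
step 5: 10001101101011111
step 6: 01011001001010000
step 7: 11010111111011000
step 8: 10010100000010101
position 12 holds 0

0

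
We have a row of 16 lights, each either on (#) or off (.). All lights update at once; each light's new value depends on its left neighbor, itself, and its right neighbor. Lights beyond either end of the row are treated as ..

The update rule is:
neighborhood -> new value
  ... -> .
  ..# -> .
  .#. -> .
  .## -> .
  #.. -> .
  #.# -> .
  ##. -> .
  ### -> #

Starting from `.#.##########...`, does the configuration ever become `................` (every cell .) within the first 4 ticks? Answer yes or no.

no

....########....
.....######.....
......####......
.......##.......
tick 4 is .......##......., still not uniform .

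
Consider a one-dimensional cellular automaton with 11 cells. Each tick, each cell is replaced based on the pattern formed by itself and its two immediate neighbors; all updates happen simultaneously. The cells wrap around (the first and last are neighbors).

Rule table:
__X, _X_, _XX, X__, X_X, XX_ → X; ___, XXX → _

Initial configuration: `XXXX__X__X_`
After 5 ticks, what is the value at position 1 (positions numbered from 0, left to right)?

X__XXXXXXXX
XXXX_______
X__XX_____X
XXXXXX___XX
_____XX_XX_
position 1 holds _

_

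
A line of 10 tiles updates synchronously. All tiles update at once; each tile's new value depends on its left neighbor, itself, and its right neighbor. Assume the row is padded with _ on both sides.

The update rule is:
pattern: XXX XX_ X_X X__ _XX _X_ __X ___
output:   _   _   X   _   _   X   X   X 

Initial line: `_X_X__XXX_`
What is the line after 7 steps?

XXXXXX__XX

step 1: XXXX_X____
step 2: ____XX_XXX
step 3: XXXX__X___
step 4: _____XX_XX
step 5: XXXXX__X__
step 6: ______XX_X
step 7: XXXXXX__XX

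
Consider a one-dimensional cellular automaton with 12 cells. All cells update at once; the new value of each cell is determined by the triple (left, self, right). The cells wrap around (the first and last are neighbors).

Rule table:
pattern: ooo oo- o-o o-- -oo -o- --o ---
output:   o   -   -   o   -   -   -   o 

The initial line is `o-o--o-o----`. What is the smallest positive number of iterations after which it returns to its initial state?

iteration 1: ---o----ooo-
iteration 2: oo--ooo--o-o
iteration 3: o-o--o-o----

3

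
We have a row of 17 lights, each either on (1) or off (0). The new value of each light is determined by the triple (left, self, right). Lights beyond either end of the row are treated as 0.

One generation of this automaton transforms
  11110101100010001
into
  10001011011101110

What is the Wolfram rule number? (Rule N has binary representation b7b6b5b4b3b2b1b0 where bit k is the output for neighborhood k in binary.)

position 1: 111 → 0  (bit 7 = 0)
position 3: 110 → 0  (bit 6 = 0)
position 4: 101 → 1  (bit 5 = 1)
position 9: 100 → 1  (bit 4 = 1)
position 0: 011 → 1  (bit 3 = 1)
position 5: 010 → 0  (bit 2 = 0)
position 11: 001 → 1  (bit 1 = 1)
position 10: 000 → 1  (bit 0 = 1)
bits b7..b0 = 00111011 = 59

59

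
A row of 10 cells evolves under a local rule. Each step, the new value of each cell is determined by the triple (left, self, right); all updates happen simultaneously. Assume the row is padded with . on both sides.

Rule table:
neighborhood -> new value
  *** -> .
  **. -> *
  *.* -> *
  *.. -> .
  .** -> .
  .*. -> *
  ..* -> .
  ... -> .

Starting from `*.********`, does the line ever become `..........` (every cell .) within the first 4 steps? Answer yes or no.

no

step 1: **.......*
step 2: .*.......*
step 3: .*.......*  (fixed point — unchanged through step 4)
step 4 is .*.......*, still not uniform .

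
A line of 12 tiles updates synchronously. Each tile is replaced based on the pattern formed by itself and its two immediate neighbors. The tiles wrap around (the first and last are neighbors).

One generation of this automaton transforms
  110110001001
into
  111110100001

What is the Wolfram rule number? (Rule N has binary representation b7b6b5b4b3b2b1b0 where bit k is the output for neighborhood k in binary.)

position 0: 111 → 1  (bit 7 = 1)
position 1: 110 → 1  (bit 6 = 1)
position 2: 101 → 1  (bit 5 = 1)
position 5: 100 → 0  (bit 4 = 0)
position 3: 011 → 1  (bit 3 = 1)
position 8: 010 → 0  (bit 2 = 0)
position 7: 001 → 0  (bit 1 = 0)
position 6: 000 → 1  (bit 0 = 1)
bits b7..b0 = 11101001 = 233

233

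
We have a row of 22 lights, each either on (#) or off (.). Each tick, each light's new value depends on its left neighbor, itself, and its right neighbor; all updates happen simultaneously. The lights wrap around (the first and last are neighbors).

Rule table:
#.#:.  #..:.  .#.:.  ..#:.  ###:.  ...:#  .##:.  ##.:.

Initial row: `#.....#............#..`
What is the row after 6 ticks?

#.....#............###

..###...##########....
#.....#............###
..###...##########....  (repeats tick 1; period 2)
tick 6: #.....#............###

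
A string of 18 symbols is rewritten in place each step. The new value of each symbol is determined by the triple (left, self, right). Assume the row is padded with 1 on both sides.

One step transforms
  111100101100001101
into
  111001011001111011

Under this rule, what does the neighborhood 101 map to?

1

At position 7 the neighborhood is 101; the next row has 1 there.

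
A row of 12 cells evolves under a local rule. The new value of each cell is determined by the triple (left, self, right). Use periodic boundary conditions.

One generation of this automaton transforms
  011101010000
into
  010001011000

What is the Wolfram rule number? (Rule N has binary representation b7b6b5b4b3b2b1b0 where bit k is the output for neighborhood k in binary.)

position 2: 111 → 0  (bit 7 = 0)
position 3: 110 → 0  (bit 6 = 0)
position 4: 101 → 0  (bit 5 = 0)
position 8: 100 → 1  (bit 4 = 1)
position 1: 011 → 1  (bit 3 = 1)
position 5: 010 → 1  (bit 2 = 1)
position 0: 001 → 0  (bit 1 = 0)
position 9: 000 → 0  (bit 0 = 0)
bits b7..b0 = 00011100 = 28

28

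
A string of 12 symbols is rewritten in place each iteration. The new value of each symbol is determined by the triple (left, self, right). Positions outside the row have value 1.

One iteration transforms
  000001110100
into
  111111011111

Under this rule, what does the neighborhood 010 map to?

At position 9 the neighborhood is 010; the next row has 1 there.

1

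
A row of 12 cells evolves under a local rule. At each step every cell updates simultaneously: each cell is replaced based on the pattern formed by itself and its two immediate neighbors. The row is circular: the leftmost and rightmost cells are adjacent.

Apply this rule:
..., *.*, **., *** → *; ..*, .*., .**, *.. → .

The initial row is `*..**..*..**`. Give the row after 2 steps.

*...*......*
*.*...****..

*.*...****..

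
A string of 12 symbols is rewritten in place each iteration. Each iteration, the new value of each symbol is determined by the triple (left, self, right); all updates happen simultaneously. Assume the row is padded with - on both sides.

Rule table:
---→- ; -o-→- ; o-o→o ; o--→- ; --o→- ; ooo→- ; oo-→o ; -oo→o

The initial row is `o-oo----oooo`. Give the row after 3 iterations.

iteration 1: -ooo----o--o
iteration 2: -o-o--------
iteration 3: --o---------

--o---------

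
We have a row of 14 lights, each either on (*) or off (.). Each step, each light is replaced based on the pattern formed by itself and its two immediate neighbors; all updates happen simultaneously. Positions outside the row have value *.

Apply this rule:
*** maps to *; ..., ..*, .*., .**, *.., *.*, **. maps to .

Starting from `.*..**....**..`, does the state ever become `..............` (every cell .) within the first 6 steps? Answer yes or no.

..............
all cells are . at step 1

yes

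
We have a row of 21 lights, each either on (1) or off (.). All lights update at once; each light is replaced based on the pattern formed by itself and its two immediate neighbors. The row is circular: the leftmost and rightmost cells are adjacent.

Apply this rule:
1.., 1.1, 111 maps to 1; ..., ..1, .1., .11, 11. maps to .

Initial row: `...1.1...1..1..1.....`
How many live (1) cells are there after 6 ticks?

....1.1...1..1..1....
.....1.1...1..1..1...
......1.1...1..1..1..
.......1.1...1..1..1.
........1.1...1..1..1
1........1.1...1..1..
count of 1: 5

5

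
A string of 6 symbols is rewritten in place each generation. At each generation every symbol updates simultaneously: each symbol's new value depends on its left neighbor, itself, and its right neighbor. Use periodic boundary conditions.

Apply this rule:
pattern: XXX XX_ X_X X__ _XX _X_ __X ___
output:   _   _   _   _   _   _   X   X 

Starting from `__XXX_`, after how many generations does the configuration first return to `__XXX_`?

12

generation 1: XX____
generation 2: ___XXX
generation 3: _XX___
generation 4: X___XX
generation 5: __XX__
generation 6: XX___X
generation 7: ___XX_
generation 8: XXX___
generation 9: ____XX
generation 10: _XXX__
generation 11: X____X
generation 12: __XXX_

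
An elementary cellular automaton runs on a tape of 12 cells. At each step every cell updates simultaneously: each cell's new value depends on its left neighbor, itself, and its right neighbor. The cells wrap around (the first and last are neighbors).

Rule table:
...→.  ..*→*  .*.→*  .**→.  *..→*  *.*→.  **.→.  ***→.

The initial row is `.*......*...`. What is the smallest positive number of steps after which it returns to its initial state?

***....***..
...*..*...**
*.******.*..
*........***
.*......*...

5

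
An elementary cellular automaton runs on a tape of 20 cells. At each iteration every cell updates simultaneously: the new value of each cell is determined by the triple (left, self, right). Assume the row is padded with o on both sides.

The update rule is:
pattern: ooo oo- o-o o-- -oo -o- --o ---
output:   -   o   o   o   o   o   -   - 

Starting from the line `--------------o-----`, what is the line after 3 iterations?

o-------------oo----
oo------------ooo---
-oo-----------o-oo--

-oo-----------o-oo--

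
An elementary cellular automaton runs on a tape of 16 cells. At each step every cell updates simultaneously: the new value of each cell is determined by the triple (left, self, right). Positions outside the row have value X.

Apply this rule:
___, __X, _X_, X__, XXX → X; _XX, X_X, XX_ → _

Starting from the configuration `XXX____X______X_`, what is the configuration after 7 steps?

XX_XXXXXXXXXXXX_
X___XXXXXXXXXX__
_XXX_XXXXXXXX_XX
__X___XXXXXX___X
XXXXXX_XXXX_XXX_
XXXXX___XX___X__
XXXX_XXX__XXXXXX

XXXX_XXX__XXXXXX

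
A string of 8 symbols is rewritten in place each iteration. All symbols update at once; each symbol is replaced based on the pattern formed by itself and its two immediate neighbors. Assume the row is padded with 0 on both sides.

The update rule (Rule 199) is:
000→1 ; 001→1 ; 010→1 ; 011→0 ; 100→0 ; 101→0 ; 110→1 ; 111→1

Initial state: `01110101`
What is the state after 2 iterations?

10110101
10010101

10010101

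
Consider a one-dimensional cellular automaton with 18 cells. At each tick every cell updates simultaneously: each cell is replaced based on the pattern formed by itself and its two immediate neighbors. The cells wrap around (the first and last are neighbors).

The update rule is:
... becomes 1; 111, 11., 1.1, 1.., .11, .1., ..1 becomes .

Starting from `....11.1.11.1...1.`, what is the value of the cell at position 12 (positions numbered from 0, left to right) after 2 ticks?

1

tick 1: 111...........1...
tick 2: ....111111111...1.
position 12 holds 1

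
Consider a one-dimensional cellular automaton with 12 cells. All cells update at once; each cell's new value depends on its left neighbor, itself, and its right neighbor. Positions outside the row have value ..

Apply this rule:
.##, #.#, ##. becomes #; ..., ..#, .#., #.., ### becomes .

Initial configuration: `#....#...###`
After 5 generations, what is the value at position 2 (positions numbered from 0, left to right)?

generation 1: .........#.#
generation 2: ..........#.
generation 3: ............
generation 4: ............  (fixed point — unchanged through generation 5)
position 2 holds .

.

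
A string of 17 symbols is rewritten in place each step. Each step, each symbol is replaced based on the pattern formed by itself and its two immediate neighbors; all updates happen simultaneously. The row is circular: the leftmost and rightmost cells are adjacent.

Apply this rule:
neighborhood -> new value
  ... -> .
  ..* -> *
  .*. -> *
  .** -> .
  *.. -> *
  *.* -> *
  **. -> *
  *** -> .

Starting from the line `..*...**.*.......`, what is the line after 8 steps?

.*.****...**.****

.***.*.****......
*..****...**.....
***...**.*.**...*
..**.*.****.**.*.
.*.****...**.****
***...**.*.**...*  (repeats step 3; period 3)
step 8: .*.****...**.****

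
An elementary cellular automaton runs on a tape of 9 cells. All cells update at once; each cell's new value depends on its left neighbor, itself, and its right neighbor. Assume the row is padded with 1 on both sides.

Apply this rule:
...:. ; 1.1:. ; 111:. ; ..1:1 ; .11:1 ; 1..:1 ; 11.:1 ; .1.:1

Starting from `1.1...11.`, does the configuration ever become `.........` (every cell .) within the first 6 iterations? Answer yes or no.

1.11.111.
1.11.1.1.
1.11.1.1.  (fixed point — unchanged through iteration 6)
iteration 6 is 1.11.1.1., still not uniform .

no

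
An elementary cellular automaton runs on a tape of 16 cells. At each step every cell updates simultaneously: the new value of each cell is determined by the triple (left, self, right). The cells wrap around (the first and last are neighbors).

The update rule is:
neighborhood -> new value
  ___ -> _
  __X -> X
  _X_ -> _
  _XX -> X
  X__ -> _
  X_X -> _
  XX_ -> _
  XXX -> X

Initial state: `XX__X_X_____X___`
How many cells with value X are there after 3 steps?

step 1: X__X_______X___X
step 2: __X_______X___XX
step 3: _X_______X___XX_
count of X: 4

4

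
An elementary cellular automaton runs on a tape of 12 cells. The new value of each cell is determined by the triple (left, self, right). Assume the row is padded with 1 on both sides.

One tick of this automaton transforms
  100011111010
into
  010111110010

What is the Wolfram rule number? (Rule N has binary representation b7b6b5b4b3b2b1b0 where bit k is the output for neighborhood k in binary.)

position 5: 111 → 1  (bit 7 = 1)
position 0: 110 → 0  (bit 6 = 0)
position 9: 101 → 0  (bit 5 = 0)
position 1: 100 → 1  (bit 4 = 1)
position 4: 011 → 1  (bit 3 = 1)
position 10: 010 → 1  (bit 2 = 1)
position 3: 001 → 1  (bit 1 = 1)
position 2: 000 → 0  (bit 0 = 0)
bits b7..b0 = 10011110 = 158

158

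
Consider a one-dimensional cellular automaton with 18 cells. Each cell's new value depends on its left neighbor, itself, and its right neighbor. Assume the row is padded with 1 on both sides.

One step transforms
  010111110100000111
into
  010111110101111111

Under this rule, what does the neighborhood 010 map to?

At position 1 the neighborhood is 010; the next row has 1 there.

1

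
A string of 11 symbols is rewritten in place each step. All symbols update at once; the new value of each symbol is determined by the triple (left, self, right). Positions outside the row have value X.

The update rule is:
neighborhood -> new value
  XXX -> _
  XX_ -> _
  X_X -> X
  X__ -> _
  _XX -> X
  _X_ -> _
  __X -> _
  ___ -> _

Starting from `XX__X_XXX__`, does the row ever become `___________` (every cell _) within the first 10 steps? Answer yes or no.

_____XX____
_____X_____
___________
all cells are _ at step 3

yes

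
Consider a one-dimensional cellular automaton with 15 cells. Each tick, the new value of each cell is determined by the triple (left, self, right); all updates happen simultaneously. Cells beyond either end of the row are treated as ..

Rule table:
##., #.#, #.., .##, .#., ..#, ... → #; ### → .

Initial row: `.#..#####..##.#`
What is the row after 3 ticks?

#####...#######
#...#####.....#
#####...#######

#####...#######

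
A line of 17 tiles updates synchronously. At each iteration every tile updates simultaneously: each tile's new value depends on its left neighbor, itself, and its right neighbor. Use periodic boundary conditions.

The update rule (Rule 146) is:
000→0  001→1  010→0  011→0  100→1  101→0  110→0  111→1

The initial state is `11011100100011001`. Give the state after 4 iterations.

01010100001011011

10001011010100110
01010000000011000
10001000000100100
01010100001011011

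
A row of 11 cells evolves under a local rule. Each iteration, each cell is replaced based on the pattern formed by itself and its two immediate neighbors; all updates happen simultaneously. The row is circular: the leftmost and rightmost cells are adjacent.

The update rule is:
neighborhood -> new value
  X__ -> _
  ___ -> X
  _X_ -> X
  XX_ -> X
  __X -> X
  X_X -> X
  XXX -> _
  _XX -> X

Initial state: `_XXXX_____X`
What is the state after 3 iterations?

XX__X_XXXXX
_X_XXXX____
XXXX__X_XXX

XXXX__X_XXX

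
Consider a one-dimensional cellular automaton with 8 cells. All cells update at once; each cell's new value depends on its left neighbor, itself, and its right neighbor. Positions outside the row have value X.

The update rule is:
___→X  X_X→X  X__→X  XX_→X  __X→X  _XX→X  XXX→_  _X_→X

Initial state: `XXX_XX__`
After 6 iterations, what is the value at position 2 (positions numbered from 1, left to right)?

__XXXXXX
XXX_____
__XXXXXX  (repeats iteration 1; period 2)
iteration 6: XXX_____
position 2 holds X

X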